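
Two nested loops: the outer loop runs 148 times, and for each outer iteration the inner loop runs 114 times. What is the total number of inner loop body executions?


Outer loop: 148 iterations
Inner loop: 114 iterations per outer iteration
Total = 148 * 114 = 16872


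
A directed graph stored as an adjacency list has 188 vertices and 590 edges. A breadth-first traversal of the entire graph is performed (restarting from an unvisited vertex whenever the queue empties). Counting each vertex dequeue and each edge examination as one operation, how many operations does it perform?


A full BFS traversal dequeues each vertex once and examines each edge once.
Vertex visits: 188
Edge visits: 590
V + E = 188 + 590 = 778


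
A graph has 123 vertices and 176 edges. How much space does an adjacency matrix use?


Adjacency matrix: V x V grid of entries
Space = V^2 = 123^2 = 123 * 123 = 15129


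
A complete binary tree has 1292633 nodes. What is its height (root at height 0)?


In a complete binary tree, level k holds nodes 2^k .. 2^(k+1)-1 (1-indexed).
Height = floor(log2(n)) = floor(log2(1292633)) = 20
Check: 2^20 = 1048576 <= 1292633 < 2097152 = 2^21


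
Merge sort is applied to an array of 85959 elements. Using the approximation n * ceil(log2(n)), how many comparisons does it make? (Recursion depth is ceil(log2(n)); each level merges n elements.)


Merge sort divides the array into halves recursively.
Number of levels = ceil(log2(85959)) = 17
At each level, approximately n = 85959 comparisons are needed for merging.
Total comparisons ~ n * ceil(log2(n)) = 85959 * 17 = 1461303


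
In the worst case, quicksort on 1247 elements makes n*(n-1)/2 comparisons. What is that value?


Sum of comparisons per partition:
1246 + 1245 + ... + 1 + 0
= 1247 * (1247 - 1) / 2
= 1247 * 1246 / 2
= 776881


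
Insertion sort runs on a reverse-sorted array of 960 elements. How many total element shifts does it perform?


Sum of shifts = 1 + 2 + 3 + ... + 959
= 960 * 959 / 2
= 920640 / 2
= 460320


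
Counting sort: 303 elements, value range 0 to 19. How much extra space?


n = 303 (output array)
k = 20 (count array for 20 distinct values)
Extra space = 303 + 20 = 323


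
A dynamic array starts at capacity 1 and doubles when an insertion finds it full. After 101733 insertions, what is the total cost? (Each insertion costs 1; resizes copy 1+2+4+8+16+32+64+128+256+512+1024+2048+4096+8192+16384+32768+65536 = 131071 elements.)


Insertion cost: 101733 (one per element)
Resizes occur just before inserting elements 2, 3, 5, 9, ...
Elements copied at each resize: 1 + 2 + 4 + 8 + 16 + 32 + 64 + 128 + 256 + 512 + 1024 + 2048 + 4096 + 8192 + 16384 + 32768 + 65536
Sum of copies = 131071 (geometric series: 2^k - 1)
Total = 101733 + 131071 = 232804


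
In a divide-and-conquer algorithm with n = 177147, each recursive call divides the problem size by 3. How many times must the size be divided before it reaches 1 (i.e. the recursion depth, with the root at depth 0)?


Number of divisions = log_3(177147)
Sizes: 177147 -> 59049 -> 19683 -> 6561 -> 2187 -> 729 -> 243 -> 81 -> 27 -> 9 -> 3 -> 1 (11 divisions)
Recursion depth = 11


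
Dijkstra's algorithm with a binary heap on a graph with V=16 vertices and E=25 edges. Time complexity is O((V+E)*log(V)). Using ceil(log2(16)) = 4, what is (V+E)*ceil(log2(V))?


Dijkstra with a binary heap: each vertex is extracted once, each edge may relax once.
Each heap operation costs O(log V).
V + E = 16 + 25 = 41
ceil(log2(16)) = 4 (since 2^3 = 8 < 16 <= 16 = 2^4)
Total heap work = (V+E) * ceil(log2(V)) = 41 * 4 = 164


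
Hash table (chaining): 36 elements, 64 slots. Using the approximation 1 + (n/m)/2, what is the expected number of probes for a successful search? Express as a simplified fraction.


Computing expected probes:
alpha = 36/64
= 1 + alpha/2
= 1 + 36/(2*64)
= (2*64 + 36) / (2*64)
= 164/128 = 41/32


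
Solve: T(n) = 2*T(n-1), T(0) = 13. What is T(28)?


Unrolling:
T(28) = 2*T(27) = 2^2*T(26) = ... = 2^28*T(0)
= 2^28 * 13
= 268435456 * 13 = 3489660928


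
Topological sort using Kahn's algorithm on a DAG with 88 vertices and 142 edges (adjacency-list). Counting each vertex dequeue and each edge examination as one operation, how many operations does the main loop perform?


Kahn's algorithm:
  1. Compute in-degrees: O(V + E)
  2. Process queue: each vertex dequeued once (O(V))
     each edge examined once (O(E))
Total = V + E = 88 + 142 = 230


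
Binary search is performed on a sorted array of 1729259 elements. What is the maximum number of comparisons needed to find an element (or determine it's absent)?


Binary search halves the search space each comparison:
  Step 1: search space = 1729259 -> 864629
  Step 2: search space = 864629 -> 432314
  Step 3: search space = 432314 -> 216157
  Step 4: search space = 216157 -> 108078
  Step 5: search space = 108078 -> 54039
  Step 6: search space = 54039 -> 27019
  Step 7: search space = 27019 -> 13509
  Step 8: search space = 13509 -> 6754
  Step 9: search space = 6754 -> 3377
  Step 10: search space = 3377 -> 1688
  Step 11: search space = 1688 -> 844
  Step 12: search space = 844 -> 422
  Step 13: search space = 422 -> 211
  Step 14: search space = 211 -> 105
  Step 15: search space = 105 -> 52
  Step 16: search space = 52 -> 26
  Step 17: search space = 26 -> 13
  Step 18: search space = 13 -> 6
  Step 19: search space = 6 -> 3
  Step 20: search space = 3 -> 1
  Step 21: search space = 1 (final check)
Maximum comparisons = floor(log2(1729259)) + 1 = 20 + 1 = 21


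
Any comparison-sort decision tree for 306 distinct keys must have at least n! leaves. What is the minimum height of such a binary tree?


A binary decision tree of height h has at most 2^h leaves and needs at least n! of them, so h >= ceil(log2(n!)).
306! is far too large to multiply out, so use Stirling's series:
  ln(n!) ~ n ln n - n + (1/2) ln(2 pi n) + 1/(12n)  (error below 1/(360 n^3), negligible here)
  ln(306) = 5.7235851
  n ln n = 306 * 5.7235851 = 1751.4170
  (1/2) ln(2 pi * 306) = (1/2) ln(1922.6547) = 3.7807
  1/(12*306) = 0.0003
  ln(306!) ~ 1751.4170 - 306 + 3.7807 + 0.0003 = 1449.1980
Convert to base 2: log2(306!) = 1449.1980 / ln 2 = 1449.1980 / 0.69314718 = 2090.7508
ceil(2090.7508) = 2091


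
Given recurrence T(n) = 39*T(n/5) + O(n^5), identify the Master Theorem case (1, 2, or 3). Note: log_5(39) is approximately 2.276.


Master Theorem parameters: a=39, b=5, c=5
log_b(a) = 2.276
Compare b^c with a: 5^5 = 3125 > 39, so c > log_b(a).
Comparing c=5 vs log_b(a)=2.276:
5 > 2.276 => Case 3
Result: T(n) = O(n^5)
Master Theorem case = 3


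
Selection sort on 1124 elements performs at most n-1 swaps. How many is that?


Each of the 1123 passes places one element in its final position.
Pass 1: swap minimum into position 0
Pass 2: swap minimum of remaining into position 1
...
Pass 1123: last two elements, one swap
Maximum swaps = 1124 - 1 = 1123


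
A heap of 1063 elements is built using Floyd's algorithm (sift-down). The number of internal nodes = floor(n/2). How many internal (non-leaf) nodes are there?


Leaf nodes occupy roughly half the array.
Sift-down is called for each internal node, starting from the last one.
Internal nodes = floor(n/2) = floor(1063/2) = 531


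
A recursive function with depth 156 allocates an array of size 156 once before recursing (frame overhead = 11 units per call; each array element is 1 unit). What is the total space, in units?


Array allocation: 156 units (allocated once)
Stack frames: 156 deep * 11 per frame = 1716 units
Total = 156 + 1716 = 1872


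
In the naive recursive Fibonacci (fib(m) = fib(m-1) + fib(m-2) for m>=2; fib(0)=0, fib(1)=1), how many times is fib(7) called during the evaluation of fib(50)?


Let N(m) = number of times fib(m) is called while evaluating fib(50).
N(50) = 1 (the initial call).
N(49) = 1 (only fib(50) calls it).
For 1 <= m <= 48: fib(m) is called by fib(m+1) and fib(m+2), so
  N(m) = N(m+1) + N(m+2).
fib(0) is called only by fib(2), so N(0) = N(2).
Walk down from m=50:
  N(50)=1, N(49)=1, N(48)=2, N(47)=3, N(46)=5, N(45)=8, N(44)=13, N(43)=21, N(42)=34, N(41)=55, N(40)=89, N(39)=144, N(38)=233, N(37)=377, N(36)=610, N(35)=987, N(34)=1597, N(33)=2584, N(32)=4181, N(31)=6765, N(30)=10946, N(29)=17711, N(28)=28657, N(27)=46368, N(26)=75025, N(25)=121393, N(24)=196418, N(23)=317811, N(22)=514229, N(21)=832040, N(20)=1346269, N(19)=2178309, N(18)=3524578, N(17)=5702887, N(16)=9227465, N(15)=14930352, N(14)=24157817, N(13)=39088169, N(12)=63245986, N(11)=102334155, N(10)=165580141, N(9)=267914296, N(8)=433494437, N(7)=701408733
N(7) = 701408733


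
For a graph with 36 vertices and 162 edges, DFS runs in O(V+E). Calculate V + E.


A full DFS traversal visits each vertex once and examines each edge once.
V = 36
E = 162
Sum = 36 + 162 = 198


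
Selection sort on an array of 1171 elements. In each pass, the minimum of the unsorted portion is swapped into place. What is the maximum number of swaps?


Selection sort performs one swap per pass:
  Pass 1: find min in positions 0 to 1170, swap with position 0
  Pass 2: find min in positions 1 to 1170, swap with position 1
  Pass 3: find min in positions 2 to 1170, swap with position 2
  Pass 4: find min in positions 3 to 1170, swap with position 3
  Pass 5: find min in positions 4 to 1170, swap with position 4
  ... (1165 more passes)
Total passes (and swaps) = n - 1 = 1171 - 1 = 1170


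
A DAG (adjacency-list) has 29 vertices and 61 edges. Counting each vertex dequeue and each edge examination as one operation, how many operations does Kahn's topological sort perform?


V = 29 (vertex processing)
E = 61 (edge processing)
V + E = 29 + 61 = 90


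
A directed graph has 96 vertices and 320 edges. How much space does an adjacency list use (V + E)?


Adjacency list: one list head per vertex + one entry per edge
Vertex heads: 96
Edge entries: 320
Total = 96 + 320 = 416


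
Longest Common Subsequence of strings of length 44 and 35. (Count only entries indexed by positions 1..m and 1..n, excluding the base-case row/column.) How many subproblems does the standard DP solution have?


DP table indexed by positions in both strings.
First string: 44 positions
Second string: 35 positions
Total = 44 * 35 = 1540


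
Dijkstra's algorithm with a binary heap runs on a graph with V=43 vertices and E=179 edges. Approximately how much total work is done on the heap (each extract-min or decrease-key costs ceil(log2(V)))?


Dijkstra with a binary heap: each vertex is extracted once, each edge may relax once.
Each heap operation costs O(log V).
V + E = 43 + 179 = 222
ceil(log2(43)) = 6 (since 2^5 = 32 < 43 <= 64 = 2^6)
Total heap work = (V+E) * ceil(log2(V)) = 222 * 6 = 1332


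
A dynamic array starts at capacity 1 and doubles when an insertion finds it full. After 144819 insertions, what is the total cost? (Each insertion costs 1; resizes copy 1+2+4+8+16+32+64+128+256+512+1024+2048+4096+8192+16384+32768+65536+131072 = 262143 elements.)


Insertion cost: 144819 (one per element)
Resizes occur just before inserting elements 2, 3, 5, 9, ...
Elements copied at each resize: 1 + 2 + 4 + 8 + 16 + 32 + 64 + 128 + 256 + 512 + 1024 + 2048 + 4096 + 8192 + 16384 + 32768 + 65536 + 131072
Sum of copies = 262143 (geometric series: 2^k - 1)
Total = 144819 + 262143 = 406962


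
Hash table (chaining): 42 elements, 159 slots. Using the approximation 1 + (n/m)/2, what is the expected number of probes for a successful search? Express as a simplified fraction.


Computing expected probes:
alpha = 42/159
= 1 + alpha/2
= 1 + 42/(2*159)
= (2*159 + 42) / (2*159)
= 360/318 = 60/53


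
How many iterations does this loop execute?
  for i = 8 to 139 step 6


The loop variable i takes values starting at 8 and increments by 6 each iteration.
Sequence: i = 8, 14, 20, 26, 32, 38, 44, 50, 56, ...
The upper bound 139 is inclusive, so the count is floor((last - first) / step) + 1:
floor((139 - 8) / 6) + 1 = floor(131/6) + 1 = 21 + 1 = 22


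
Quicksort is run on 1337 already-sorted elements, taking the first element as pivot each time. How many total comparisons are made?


Sum of comparisons per partition:
1336 + 1335 + ... + 1 + 0
= 1337 * (1337 - 1) / 2
= 1337 * 1336 / 2
= 893116


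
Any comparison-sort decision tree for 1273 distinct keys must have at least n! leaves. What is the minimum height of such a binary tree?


A binary decision tree of height h has at most 2^h leaves and needs at least n! of them, so h >= ceil(log2(n!)).
1273! is far too large to multiply out, so use Stirling's series:
  ln(n!) ~ n ln n - n + (1/2) ln(2 pi n) + 1/(12n)  (error below 1/(360 n^3), negligible here)
  ln(1273) = 7.1491316
  n ln n = 1273 * 7.1491316 = 9100.8445
  (1/2) ln(2 pi * 1273) = (1/2) ln(7998.4949) = 4.4935
  1/(12*1273) = 0.0001
  ln(1273!) ~ 9100.8445 - 1273 + 4.4935 + 0.0001 = 7832.3381
Convert to base 2: log2(1273!) = 7832.3381 / ln 2 = 7832.3381 / 0.69314718 = 11299.6753
ceil(11299.6753) = 11300


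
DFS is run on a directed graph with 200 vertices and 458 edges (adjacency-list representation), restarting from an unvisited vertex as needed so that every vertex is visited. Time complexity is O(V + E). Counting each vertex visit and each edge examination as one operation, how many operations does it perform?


A full DFS traversal processes each vertex exactly once (push/pop on stack).
Each directed edge is examined once.
V = 200, E = 458
V + E = 658


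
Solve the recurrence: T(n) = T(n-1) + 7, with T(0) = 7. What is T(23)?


Unrolling the recurrence:
T(23) = T(22) + 7
       = T(21) + 7 + 7
       = T(20) + 7*3
       ...
       = T(0) + 7*23
       = 7 + 161 = 168


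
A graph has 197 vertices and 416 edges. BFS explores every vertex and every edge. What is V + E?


A full BFS traversal dequeues each vertex once and examines each edge once.
Vertex visits: 197
Edge visits: 416
V + E = 197 + 416 = 613


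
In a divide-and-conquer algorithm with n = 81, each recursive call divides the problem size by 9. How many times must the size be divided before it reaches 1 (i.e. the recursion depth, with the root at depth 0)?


Number of divisions = log_9(81)
Sizes: 81 -> 9 -> 1 (2 divisions)
Recursion depth = 2


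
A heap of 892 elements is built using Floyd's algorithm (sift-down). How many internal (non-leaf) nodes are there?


Leaf nodes occupy roughly half the array.
Sift-down is called for each internal node, starting from the last one.
Internal nodes = floor(n/2) = floor(892/2) = 446


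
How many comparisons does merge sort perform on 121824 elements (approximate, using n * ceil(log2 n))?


Recursion depth: ceil(log2(121824)) = 17
Each recursion level merges n = 121824 elements
Total = 121824 * 17 = 2071008


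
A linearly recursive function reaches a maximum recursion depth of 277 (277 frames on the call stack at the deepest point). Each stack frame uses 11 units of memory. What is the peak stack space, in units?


Maximum recursion depth = 277 frames
Memory per frame = 11 units
Total stack space = depth * frame_size
= 277 * 11 = 3047


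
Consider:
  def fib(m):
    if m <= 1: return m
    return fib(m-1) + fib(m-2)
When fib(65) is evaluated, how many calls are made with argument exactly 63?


Let N(m) = number of times fib(m) is called while evaluating fib(65).
N(65) = 1 (the initial call).
N(64) = 1 (only fib(65) calls it).
For 1 <= m <= 63: fib(m) is called by fib(m+1) and fib(m+2), so
  N(m) = N(m+1) + N(m+2).
fib(0) is called only by fib(2), so N(0) = N(2).
Walk down from m=65:
  N(65)=1, N(64)=1, N(63)=2
N(63) = 2


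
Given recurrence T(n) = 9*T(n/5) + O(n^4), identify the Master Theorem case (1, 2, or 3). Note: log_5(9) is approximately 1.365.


Master Theorem parameters: a=9, b=5, c=4
log_b(a) = 1.365
Compare b^c with a: 5^4 = 625 > 9, so c > log_b(a).
Comparing c=4 vs log_b(a)=1.365:
4 > 1.365 => Case 3
Result: T(n) = O(n^4)
Master Theorem case = 3


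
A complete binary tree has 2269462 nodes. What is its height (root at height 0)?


In a complete binary tree, level k holds nodes 2^k .. 2^(k+1)-1 (1-indexed).
Height = floor(log2(n)) = floor(log2(2269462)) = 21
Check: 2^21 = 2097152 <= 2269462 < 4194304 = 2^22


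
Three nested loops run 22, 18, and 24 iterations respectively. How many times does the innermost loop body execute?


Loop 1 (outermost): 22 iterations
Loop 2 (middle): 18 iterations per outer
Loop 3 (innermost): 24 iterations per middle
Total = 22 * 18 * 24 = 9504


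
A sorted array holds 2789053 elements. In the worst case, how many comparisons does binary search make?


Halving sequence: 2789053 -> 1394526 -> 697263 -> 348631 -> 174315 -> 87157 -> 43578 -> 21789 -> 10894 -> 5447 -> 2723 -> 1361 -> 680 -> 340 -> 170 -> 85 -> 42 -> 21 -> 10 -> 5 -> 2 -> 1
Number of halvings = 21
Max comparisons = 21 + 1 = 22


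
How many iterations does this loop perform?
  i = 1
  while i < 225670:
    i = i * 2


The loop variable doubles each iteration:
i = 1 -> 2 -> 4 -> 8 -> 16 -> 32 -> 64 -> 128 -> 256 -> 512 -> 1024 -> 2048 -> 4096 -> 8192 -> 16384 -> 32768 -> 65536 -> 131072 -> 262144 (stop, 262144 >= 225670)
Number of doublings = ceil(log2(225670)) = 18


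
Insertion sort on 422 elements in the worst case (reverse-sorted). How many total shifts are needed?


In the worst case (reverse-sorted), each element shifts past all previous:
  Element 1: 1 shifts
  Element 2: 2 shifts
  Element 3: 3 shifts
  Element 4: 4 shifts
  Element 5: 5 shifts
  ...
  Element 421: 421 shifts
Total = 1 + 2 + ... + 421
= 422*(422-1)/2 = 88831


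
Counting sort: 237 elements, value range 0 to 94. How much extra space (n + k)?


n = 237 (output array)
k = 95 (count array for 95 distinct values)
Extra space = 237 + 95 = 332


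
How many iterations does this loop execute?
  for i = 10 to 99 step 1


The loop variable i takes values starting at 10 and increments by 1 each iteration.
Sequence: i = 10, 11, 12, 13, 14, 15, 16, 17, 18, ...
The upper bound 99 is inclusive, so the count is floor((last - first) / step) + 1:
floor((99 - 10) / 1) + 1 = floor(89/1) + 1 = 89 + 1 = 90


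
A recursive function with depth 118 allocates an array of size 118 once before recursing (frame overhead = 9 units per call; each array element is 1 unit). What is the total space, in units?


Array allocation: 118 units (allocated once)
Stack frames: 118 deep * 9 per frame = 1062 units
Total = 118 + 1062 = 1180


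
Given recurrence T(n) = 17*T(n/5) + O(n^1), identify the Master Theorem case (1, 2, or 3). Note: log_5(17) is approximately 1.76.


Master Theorem parameters: a=17, b=5, c=1
log_b(a) = 1.76
Compare b^c with a: 5^1 = 5 < 17, so c < log_b(a).
Comparing c=1 vs log_b(a)=1.76:
1 < 1.76 => Case 1
Result: T(n) = O(n^(log_5 17)) ~ O(n^1.76)
Master Theorem case = 1


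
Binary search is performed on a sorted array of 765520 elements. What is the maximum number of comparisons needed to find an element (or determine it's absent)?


Binary search halves the search space each comparison:
  Step 1: search space = 765520 -> 382760
  Step 2: search space = 382760 -> 191380
  Step 3: search space = 191380 -> 95690
  Step 4: search space = 95690 -> 47845
  Step 5: search space = 47845 -> 23922
  Step 6: search space = 23922 -> 11961
  Step 7: search space = 11961 -> 5980
  Step 8: search space = 5980 -> 2990
  Step 9: search space = 2990 -> 1495
  Step 10: search space = 1495 -> 747
  Step 11: search space = 747 -> 373
  Step 12: search space = 373 -> 186
  Step 13: search space = 186 -> 93
  Step 14: search space = 93 -> 46
  Step 15: search space = 46 -> 23
  Step 16: search space = 23 -> 11
  Step 17: search space = 11 -> 5
  Step 18: search space = 5 -> 2
  Step 19: search space = 2 -> 1
  Step 20: search space = 1 (final check)
Maximum comparisons = floor(log2(765520)) + 1 = 19 + 1 = 20


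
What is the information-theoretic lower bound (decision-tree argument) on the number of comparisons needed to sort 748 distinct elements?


A binary decision tree of height h has at most 2^h leaves and needs at least n! of them, so h >= ceil(log2(n!)).
748! is far too large to multiply out, so use Stirling's series:
  ln(n!) ~ n ln n - n + (1/2) ln(2 pi n) + 1/(12n)  (error below 1/(360 n^3), negligible here)
  ln(748) = 6.6174030
  n ln n = 748 * 6.6174030 = 4949.8174
  (1/2) ln(2 pi * 748) = (1/2) ln(4699.8226) = 4.2276
  1/(12*748) = 0.0001
  ln(748!) ~ 4949.8174 - 748 + 4.2276 + 0.0001 = 4206.0451
Convert to base 2: log2(748!) = 4206.0451 / ln 2 = 4206.0451 / 0.69314718 = 6068.0404
ceil(6068.0404) = 6069


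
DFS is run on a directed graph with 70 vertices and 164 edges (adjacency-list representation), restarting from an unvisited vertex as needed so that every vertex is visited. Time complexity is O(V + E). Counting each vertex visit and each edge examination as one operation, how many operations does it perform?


A full DFS traversal processes each vertex exactly once (push/pop on stack).
Each directed edge is examined once.
V = 70, E = 164
V + E = 234


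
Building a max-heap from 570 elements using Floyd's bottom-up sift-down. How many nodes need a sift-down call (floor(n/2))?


In a heap of 570 elements (0-indexed array):
  Last element index: 569
  Parent of last element: floor((569 - 1) / 2) = 284
  Internal nodes: indices 0 to 284
  Count = floor(570/2) = 285


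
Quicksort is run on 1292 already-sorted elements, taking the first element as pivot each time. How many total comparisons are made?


Sum of comparisons per partition:
1291 + 1290 + ... + 1 + 0
= 1292 * (1292 - 1) / 2
= 1292 * 1291 / 2
= 833986


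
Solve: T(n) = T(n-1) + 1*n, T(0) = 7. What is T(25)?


Expanding the recurrence:
T(25) = T(24) + 1*25
       = T(23) + 1*24 + 1*25
       ...
       = T(0) + 1*(1 + 2 + ... + 25)
       = 7 + 1 * 25*26/2
       = 7 + 1 * 325
       = 7 + 325 = 332


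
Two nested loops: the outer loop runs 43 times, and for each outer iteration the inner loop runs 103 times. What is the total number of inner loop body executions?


Outer loop: 43 iterations
Inner loop: 103 iterations per outer iteration
Total = 43 * 103 = 4429


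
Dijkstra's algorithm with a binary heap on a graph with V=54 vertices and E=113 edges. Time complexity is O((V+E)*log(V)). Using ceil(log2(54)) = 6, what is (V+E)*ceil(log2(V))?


Dijkstra with a binary heap: each vertex is extracted once, each edge may relax once.
Each heap operation costs O(log V).
V + E = 54 + 113 = 167
ceil(log2(54)) = 6 (since 2^5 = 32 < 54 <= 64 = 2^6)
Total heap work = (V+E) * ceil(log2(V)) = 167 * 6 = 1002


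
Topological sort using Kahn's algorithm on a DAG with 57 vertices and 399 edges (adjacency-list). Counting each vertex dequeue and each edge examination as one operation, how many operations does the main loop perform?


Kahn's algorithm:
  1. Compute in-degrees: O(V + E)
  2. Process queue: each vertex dequeued once (O(V))
     each edge examined once (O(E))
Total = V + E = 57 + 399 = 456


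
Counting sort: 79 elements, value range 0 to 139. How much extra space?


n = 79 (output array)
k = 140 (count array for 140 distinct values)
Extra space = 79 + 140 = 219


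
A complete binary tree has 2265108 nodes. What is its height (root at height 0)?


In a complete binary tree, level k holds nodes 2^k .. 2^(k+1)-1 (1-indexed).
Height = floor(log2(n)) = floor(log2(2265108)) = 21
Check: 2^21 = 2097152 <= 2265108 < 4194304 = 2^22


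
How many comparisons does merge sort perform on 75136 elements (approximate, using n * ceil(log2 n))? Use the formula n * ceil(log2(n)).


Recursion depth: ceil(log2(75136)) = 17
Each recursion level merges n = 75136 elements
Total = 75136 * 17 = 1277312


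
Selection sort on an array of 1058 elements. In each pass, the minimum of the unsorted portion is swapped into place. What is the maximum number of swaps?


Selection sort performs one swap per pass:
  Pass 1: find min in positions 0 to 1057, swap with position 0
  Pass 2: find min in positions 1 to 1057, swap with position 1
  Pass 3: find min in positions 2 to 1057, swap with position 2
  Pass 4: find min in positions 3 to 1057, swap with position 3
  Pass 5: find min in positions 4 to 1057, swap with position 4
  ... (1052 more passes)
Total passes (and swaps) = n - 1 = 1058 - 1 = 1057


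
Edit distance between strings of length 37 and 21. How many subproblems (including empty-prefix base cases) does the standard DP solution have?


The table includes base cases (empty prefixes).
Rows: (m+1) = 38
Columns: (n+1) = 22
Total = 38 * 22 = 836


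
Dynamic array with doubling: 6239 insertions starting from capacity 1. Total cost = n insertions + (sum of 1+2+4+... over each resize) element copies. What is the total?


n = 6239
Insertion costs: 6239
Resizes copy 1, 2, 4, ... up to the largest power of 2 that is <= n-1 = 6238, i.e. 4096.
Copy costs = 1 + 2 + 4 + 8 + 16 + 32 + 64 + 128 + 256 + 512 + 1024 + 2048 + 4096 = 8191
Total = 6239 + 8191 = 14430


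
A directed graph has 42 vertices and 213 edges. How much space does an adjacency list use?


Adjacency list: one list head per vertex + one entry per edge
Vertex heads: 42
Edge entries: 213
Total = 42 + 213 = 255


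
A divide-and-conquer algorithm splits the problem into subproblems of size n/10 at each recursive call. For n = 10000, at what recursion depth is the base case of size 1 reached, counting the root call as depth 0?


At each depth, the problem size is divided by 10:
  Depth 0: problem size = 10000
  Depth 1: problem size = 1000
  Depth 2: problem size = 100
  Depth 3: problem size = 10
  Depth 4: problem size = 1 (base case)
The base case is reached at depth log_10(10000) = 4 (the tree has 5 levels counting depth 0, but the depth asked for is 4).
Recursion depth = 4


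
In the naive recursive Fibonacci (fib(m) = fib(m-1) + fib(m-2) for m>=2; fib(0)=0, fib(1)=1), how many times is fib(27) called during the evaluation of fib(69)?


Let N(m) = number of times fib(m) is called while evaluating fib(69).
N(69) = 1 (the initial call).
N(68) = 1 (only fib(69) calls it).
For 1 <= m <= 67: fib(m) is called by fib(m+1) and fib(m+2), so
  N(m) = N(m+1) + N(m+2).
fib(0) is called only by fib(2), so N(0) = N(2).
Walk down from m=69:
  N(69)=1, N(68)=1, N(67)=2, N(66)=3, N(65)=5, N(64)=8, N(63)=13, N(62)=21, N(61)=34, N(60)=55, N(59)=89, N(58)=144, N(57)=233, N(56)=377, N(55)=610, N(54)=987, N(53)=1597, N(52)=2584, N(51)=4181, N(50)=6765, N(49)=10946, N(48)=17711, N(47)=28657, N(46)=46368, N(45)=75025, N(44)=121393, N(43)=196418, N(42)=317811, N(41)=514229, N(40)=832040, N(39)=1346269, N(38)=2178309, N(37)=3524578, N(36)=5702887, N(35)=9227465, N(34)=14930352, N(33)=24157817, N(32)=39088169, N(31)=63245986, N(30)=102334155, N(29)=165580141, N(28)=267914296, N(27)=433494437
N(27) = 433494437


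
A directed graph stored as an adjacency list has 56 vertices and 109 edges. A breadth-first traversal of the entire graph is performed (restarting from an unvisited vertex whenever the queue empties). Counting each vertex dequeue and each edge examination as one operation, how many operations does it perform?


A full BFS traversal dequeues each vertex once and examines each edge once.
Vertex visits: 56
Edge visits: 109
V + E = 56 + 109 = 165


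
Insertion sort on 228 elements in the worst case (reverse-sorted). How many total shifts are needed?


In the worst case (reverse-sorted), each element shifts past all previous:
  Element 1: 1 shifts
  Element 2: 2 shifts
  Element 3: 3 shifts
  Element 4: 4 shifts
  Element 5: 5 shifts
  ...
  Element 227: 227 shifts
Total = 1 + 2 + ... + 227
= 228*(228-1)/2 = 25878


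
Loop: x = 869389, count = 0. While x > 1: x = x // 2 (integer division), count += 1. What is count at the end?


The variable x halves each step:
x = 869389 -> 434694 -> 217347 -> 108673 -> 54336 -> 27168 -> 13584 -> 6792 -> 3396 -> 1698 -> 849 -> 424 -> 212 -> 106 -> 53 -> 26 -> 13 -> 6 -> 3 -> 1
Number of halvings = floor(log2(869389)) = 19


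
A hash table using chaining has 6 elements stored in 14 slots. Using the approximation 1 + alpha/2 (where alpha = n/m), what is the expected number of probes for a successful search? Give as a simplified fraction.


Load factor alpha = n/m = 6/14
Expected probes = 1 + alpha/2 = 1 + 6/(2*14)
= 1 + 6/28
= 28/28 + 6/28
= 34/28
Simplify: 17/14


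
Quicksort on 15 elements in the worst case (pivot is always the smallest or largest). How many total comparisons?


In the worst case, each partition step picks the worst pivot:
  Partition 1: 14 comparisons (n-1 elements to compare)
  Partition 2: 13 comparisons
  Partition 3: 12 comparisons
  Partition 4: 11 comparisons
  Partition 5: 10 comparisons
  ...
  Last partition: 0 comparisons
Total = (n-1) + (n-2) + ... + 1 + 0 = n*(n-1)/2
= 15*14/2 = 105


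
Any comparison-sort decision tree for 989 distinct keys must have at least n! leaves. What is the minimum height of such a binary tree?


A binary decision tree of height h has at most 2^h leaves and needs at least n! of them, so h >= ceil(log2(n!)).
989! is far too large to multiply out, so use Stirling's series:
  ln(n!) ~ n ln n - n + (1/2) ln(2 pi n) + 1/(12n)  (error below 1/(360 n^3), negligible here)
  ln(989) = 6.8966943
  n ln n = 989 * 6.8966943 = 6820.8307
  (1/2) ln(2 pi * 989) = (1/2) ln(6214.0703) = 4.3673
  1/(12*989) = 0.0001
  ln(989!) ~ 6820.8307 - 989 + 4.3673 + 0.0001 = 5836.1981
Convert to base 2: log2(989!) = 5836.1981 / ln 2 = 5836.1981 / 0.69314718 = 8419.8541
ceil(8419.8541) = 8420


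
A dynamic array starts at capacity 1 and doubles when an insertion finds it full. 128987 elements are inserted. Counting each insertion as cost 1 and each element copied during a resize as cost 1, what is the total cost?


n = 128987
Insertion costs: 128987
Resizes copy 1, 2, 4, ... up to the largest power of 2 that is <= n-1 = 128986, i.e. 65536.
Copy costs = 1 + 2 + 4 + 8 + 16 + 32 + 64 + 128 + 256 + 512 + 1024 + 2048 + 4096 + 8192 + 16384 + 32768 + 65536 = 131071
Total = 128987 + 131071 = 260058


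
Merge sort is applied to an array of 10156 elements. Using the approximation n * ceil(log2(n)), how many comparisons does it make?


Merge sort divides the array into halves recursively.
Number of levels = ceil(log2(10156)) = 14
At each level, approximately n = 10156 comparisons are needed for merging.
Total comparisons ~ n * ceil(log2(n)) = 10156 * 14 = 142184


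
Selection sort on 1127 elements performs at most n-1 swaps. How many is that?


Each of the 1126 passes places one element in its final position.
Pass 1: swap minimum into position 0
Pass 2: swap minimum of remaining into position 1
...
Pass 1126: last two elements, one swap
Maximum swaps = 1127 - 1 = 1126


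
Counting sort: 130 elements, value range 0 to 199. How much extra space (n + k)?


n = 130 (output array)
k = 200 (count array for 200 distinct values)
Extra space = 130 + 200 = 330


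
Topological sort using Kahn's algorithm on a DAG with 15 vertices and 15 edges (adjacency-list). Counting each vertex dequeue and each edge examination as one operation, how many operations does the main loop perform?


Kahn's algorithm:
  1. Compute in-degrees: O(V + E)
  2. Process queue: each vertex dequeued once (O(V))
     each edge examined once (O(E))
Total = V + E = 15 + 15 = 30


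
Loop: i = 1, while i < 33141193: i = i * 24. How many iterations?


i multiplies by 24 each step:
i = 1 -> 24 -> 576 -> 13824 -> 331776 -> 7962624 -> 191102976 (stop)
Iterations = ceil(log_24(33141193)) = 6


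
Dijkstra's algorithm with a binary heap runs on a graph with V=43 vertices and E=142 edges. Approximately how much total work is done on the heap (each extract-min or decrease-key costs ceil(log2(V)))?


Dijkstra with a binary heap: each vertex is extracted once, each edge may relax once.
Each heap operation costs O(log V).
V + E = 43 + 142 = 185
ceil(log2(43)) = 6 (since 2^5 = 32 < 43 <= 64 = 2^6)
Total heap work = (V+E) * ceil(log2(V)) = 185 * 6 = 1110


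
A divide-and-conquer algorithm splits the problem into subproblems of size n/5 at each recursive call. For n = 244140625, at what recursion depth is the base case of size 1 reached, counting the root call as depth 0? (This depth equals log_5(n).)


At each depth, the problem size is divided by 5:
  Depth 0: problem size = 244140625
  Depth 1: problem size = 48828125
  Depth 2: problem size = 9765625
  Depth 3: problem size = 1953125
  Depth 4: problem size = 390625
  Depth 5: problem size = 78125
  Depth 6: problem size = 15625
  Depth 7: problem size = 3125
  Depth 8: problem size = 625
  Depth 9: problem size = 125
  Depth 10: problem size = 25
  Depth 11: problem size = 5
  Depth 12: problem size = 1 (base case)
The base case is reached at depth log_5(244140625) = 12 (the tree has 13 levels counting depth 0, but the depth asked for is 12).
Recursion depth = 12


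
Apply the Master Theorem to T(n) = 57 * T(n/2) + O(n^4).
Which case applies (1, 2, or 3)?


The Master Theorem: T(n) = a*T(n/b) + O(n^c)
  a = 57, b = 2, c = 4
log_b(a) = log_2(57) ~ 5.833
Compare b^c with a: 2^4 = 16 < 57, so c < log_b(a).
Since c < log_b(a), Case 1 applies.
T(n) = O(n^(log_2 57)) ~ O(n^5.833)
Master Theorem case = 1


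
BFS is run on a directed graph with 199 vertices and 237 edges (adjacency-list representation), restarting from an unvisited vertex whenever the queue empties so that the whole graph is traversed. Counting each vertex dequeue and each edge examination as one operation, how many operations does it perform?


A full BFS traversal dequeues each vertex exactly once and examines each directed edge exactly once.
V = 199 (vertex processing cost)
E = 237 (edge examination cost)
Total operations proportional to V + E = 199 + 237 = 436


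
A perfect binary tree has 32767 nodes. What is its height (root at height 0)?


For a perfect binary tree of height h: n = 2^(h+1) - 1, so h = log2(n+1) - 1.
  n + 1 = 32768 = 2^15
  log2(32768) = 15
  height = 15 - 1 = 14


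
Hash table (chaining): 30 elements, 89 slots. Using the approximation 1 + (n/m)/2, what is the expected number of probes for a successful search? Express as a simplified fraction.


Computing expected probes:
alpha = 30/89
= 1 + alpha/2
= 1 + 30/(2*89)
= (2*89 + 30) / (2*89)
= 208/178 = 104/89


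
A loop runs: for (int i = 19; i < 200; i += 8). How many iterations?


Loop starts at i = 19, increments by 8, stops when i >= 200.
Number of iterations = ceil((200 - 19) / 8)
= ceil(181 / 8)
= 23


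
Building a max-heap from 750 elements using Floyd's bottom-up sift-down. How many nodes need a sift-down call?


In a heap of 750 elements (0-indexed array):
  Last element index: 749
  Parent of last element: floor((749 - 1) / 2) = 374
  Internal nodes: indices 0 to 374
  Count = floor(750/2) = 375


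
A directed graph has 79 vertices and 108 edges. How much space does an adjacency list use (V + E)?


Adjacency list: one list head per vertex + one entry per edge
Vertex heads: 79
Edge entries: 108
Total = 79 + 108 = 187


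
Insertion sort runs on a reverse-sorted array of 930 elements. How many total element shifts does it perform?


Sum of shifts = 1 + 2 + 3 + ... + 929
= 930 * 929 / 2
= 863970 / 2
= 431985


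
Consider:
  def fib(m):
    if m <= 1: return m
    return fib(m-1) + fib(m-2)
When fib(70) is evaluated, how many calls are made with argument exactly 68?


Let N(m) = number of times fib(m) is called while evaluating fib(70).
N(70) = 1 (the initial call).
N(69) = 1 (only fib(70) calls it).
For 1 <= m <= 68: fib(m) is called by fib(m+1) and fib(m+2), so
  N(m) = N(m+1) + N(m+2).
fib(0) is called only by fib(2), so N(0) = N(2).
Walk down from m=70:
  N(70)=1, N(69)=1, N(68)=2
N(68) = 2


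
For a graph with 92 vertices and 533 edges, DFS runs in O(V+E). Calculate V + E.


A full DFS traversal visits each vertex once and examines each edge once.
V = 92
E = 533
Sum = 92 + 533 = 625


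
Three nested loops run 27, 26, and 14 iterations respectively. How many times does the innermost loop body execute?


Loop 1 (outermost): 27 iterations
Loop 2 (middle): 26 iterations per outer
Loop 3 (innermost): 14 iterations per middle
Total = 27 * 26 * 14 = 9828


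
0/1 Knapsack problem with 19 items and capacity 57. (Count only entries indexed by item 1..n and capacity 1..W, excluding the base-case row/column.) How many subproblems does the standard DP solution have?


The DP table is indexed by (item, capacity).
Rows: 19 items
Columns: 57 capacity values (1 to W)
Total subproblems = 19 * 57 = 1083


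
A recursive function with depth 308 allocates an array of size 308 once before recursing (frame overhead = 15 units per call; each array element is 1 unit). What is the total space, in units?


Array allocation: 308 units (allocated once)
Stack frames: 308 deep * 15 per frame = 4620 units
Total = 308 + 4620 = 4928


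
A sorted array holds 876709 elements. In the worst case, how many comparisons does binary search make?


Halving sequence: 876709 -> 438354 -> 219177 -> 109588 -> 54794 -> 27397 -> 13698 -> 6849 -> 3424 -> 1712 -> 856 -> 428 -> 214 -> 107 -> 53 -> 26 -> 13 -> 6 -> 3 -> 1
Number of halvings = 19
Max comparisons = 19 + 1 = 20


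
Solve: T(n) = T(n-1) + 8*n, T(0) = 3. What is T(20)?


Expanding the recurrence:
T(20) = T(19) + 8*20
       = T(18) + 8*19 + 8*20
       ...
       = T(0) + 8*(1 + 2 + ... + 20)
       = 3 + 8 * 20*21/2
       = 3 + 8 * 210
       = 3 + 1680 = 1683


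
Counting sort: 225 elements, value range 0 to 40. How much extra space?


n = 225 (output array)
k = 41 (count array for 41 distinct values)
Extra space = 225 + 41 = 266


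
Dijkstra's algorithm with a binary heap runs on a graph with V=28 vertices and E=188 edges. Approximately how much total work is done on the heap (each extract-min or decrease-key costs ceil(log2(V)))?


Dijkstra with a binary heap: each vertex is extracted once, each edge may relax once.
Each heap operation costs O(log V).
V + E = 28 + 188 = 216
ceil(log2(28)) = 5 (since 2^4 = 16 < 28 <= 32 = 2^5)
Total heap work = (V+E) * ceil(log2(V)) = 216 * 5 = 1080


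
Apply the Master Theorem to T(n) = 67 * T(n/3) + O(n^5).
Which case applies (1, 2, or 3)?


The Master Theorem: T(n) = a*T(n/b) + O(n^c)
  a = 67, b = 3, c = 5
log_b(a) = log_3(67) ~ 3.827
Compare b^c with a: 3^5 = 243 > 67, so c > log_b(a).
Since c > log_b(a), Case 3 applies.
T(n) = O(n^5)
Master Theorem case = 3


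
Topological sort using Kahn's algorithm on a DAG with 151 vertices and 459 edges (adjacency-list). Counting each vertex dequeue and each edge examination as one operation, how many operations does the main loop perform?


Kahn's algorithm:
  1. Compute in-degrees: O(V + E)
  2. Process queue: each vertex dequeued once (O(V))
     each edge examined once (O(E))
Total = V + E = 151 + 459 = 610


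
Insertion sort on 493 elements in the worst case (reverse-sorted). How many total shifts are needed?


In the worst case (reverse-sorted), each element shifts past all previous:
  Element 1: 1 shifts
  Element 2: 2 shifts
  Element 3: 3 shifts
  Element 4: 4 shifts
  Element 5: 5 shifts
  ...
  Element 492: 492 shifts
Total = 1 + 2 + ... + 492
= 493*(493-1)/2 = 121278


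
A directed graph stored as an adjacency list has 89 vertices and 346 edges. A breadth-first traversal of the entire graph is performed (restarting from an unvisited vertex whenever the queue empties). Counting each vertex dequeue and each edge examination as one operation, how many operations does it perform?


A full BFS traversal dequeues each vertex once and examines each edge once.
Vertex visits: 89
Edge visits: 346
V + E = 89 + 346 = 435


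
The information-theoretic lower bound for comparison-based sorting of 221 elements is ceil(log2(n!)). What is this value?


A binary decision tree of height h has at most 2^h leaves and needs at least n! of them, so h >= ceil(log2(n!)).
221! is far too large to multiply out, so use Stirling's series:
  ln(n!) ~ n ln n - n + (1/2) ln(2 pi n) + 1/(12n)  (error below 1/(360 n^3), negligible here)
  ln(221) = 5.3981627
  n ln n = 221 * 5.3981627 = 1192.9940
  (1/2) ln(2 pi * 221) = (1/2) ln(1388.5840) = 3.6180
  1/(12*221) = 0.0004
  ln(221!) ~ 1192.9940 - 221 + 3.6180 + 0.0004 = 975.6124
Convert to base 2: log2(221!) = 975.6124 / ln 2 = 975.6124 / 0.69314718 = 1407.5112
ceil(1407.5112) = 1408
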